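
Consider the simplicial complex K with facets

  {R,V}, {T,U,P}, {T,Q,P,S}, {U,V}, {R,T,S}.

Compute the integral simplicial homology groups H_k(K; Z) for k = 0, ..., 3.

H_0 ≅ Z,  H_1 ≅ Z,  H_2 = 0,  H_3 = 0.

We work with the vertex ordering P < Q < R < S < T < U < V. The simplices of K, each written with vertices in increasing order, are:

  0-simplices (7): P, Q, R, S, T, U, V
  1-simplices (12): PQ, PS, PT, PU, QS, QT, RS, RT, RV, ST, TU, UV
  2-simplices (6): PQS, PQT, PST, PTU, QST, RST
  3-simplices (1): PQST

Hence C_0 ≅ Z^7, C_1 ≅ Z^12, C_2 ≅ Z^6, C_3 ≅ Z^1.

Boundary ∂_1: C_1 → C_0 sends each edge [p,q] (with p < q) to q − p.
As a 7×12 matrix over Z this has rank 6, with invariant factors (1,1,1,1,1,1).

Boundary ∂_2: C_2 → C_1 sends each 2-simplex [p,q,r] to [q,r] − [p,r] + [p,q]. For instance
  ∂PQT = QT − PT + PQ,
  ∂QST = ST − QT + QS.
The resulting 12×6 matrix has rank 5, and its Smith normal form has invariant factors (1,1,1,1,1).

Boundary ∂_3: C_3 → C_2 sends each 3-simplex σ to the alternating sum Σ_i (−1)^i (σ with its i-th vertex removed). For instance
  ∂PQST = QST − PST + PQT − PQS.
This gives a 6×1 integer matrix of rank 1; reducing to Smith normal form yields diagonal entries (1).

Now H_k = ker ∂_k / im ∂_{k+1}, so:

  H_0: rank C_0 − rank ∂_1 = 7 − 6 = 1, and the invariant factors of ∂_1 are all 1, so H_0 = Z.
  H_1: rank ker ∂_1 − rank ∂_2 = (12 − 6) − 5 = 1, and the invariant factors of ∂_2 are all 1, so H_1 = Z.
  H_2: rank ker ∂_2 − rank ∂_3 = (6 − 5) − 1 = 0, and the invariant factors of ∂_3 are all 1, so H_2 = 0.
  H_3: rank ker ∂_3 − rank ∂_4 = (1 − 1) − 0 = 0, and there is no ∂_4, so H_3 = 0.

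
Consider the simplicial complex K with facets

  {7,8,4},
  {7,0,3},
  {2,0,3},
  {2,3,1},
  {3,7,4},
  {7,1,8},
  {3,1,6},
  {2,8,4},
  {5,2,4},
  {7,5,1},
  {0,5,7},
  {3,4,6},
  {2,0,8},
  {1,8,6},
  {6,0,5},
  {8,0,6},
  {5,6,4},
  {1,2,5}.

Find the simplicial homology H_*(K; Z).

H_0 = Z,  H_1 = Z^2,  H_2 = Z.

Order the vertices as 0 < 1 < 2 < 3 < 4 < 5 < 6 < 7 < 8. Listing each simplex with vertices in this order, K has dimension 2 with simplices:

  0-simplices (9): [0], [1], [2], [3], [4], [5], [6], [7], [8]
  1-simplices (27): (27 of them)
  2-simplices (18): [0,2,3], [0,2,8], [0,3,7], [0,5,6], [0,5,7], [0,6,8], [1,2,3], [1,2,5], [1,3,6], [1,5,7], [1,6,8], [1,7,8], [2,4,5], [2,4,8], [3,4,6], [3,4,7], [4,5,6], [4,7,8]

Hence C_0 ≅ Z^9, C_1 ≅ Z^27, C_2 ≅ Z^18.

∂_1: C_1 → C_0 sends each edge [p,q] (with p < q) to q − p.
The 9×27 boundary matrix has rank 8 and Smith normal form diag(1,1,1,1,1,1,1,1).

∂_2: C_2 → C_1 sends each 2-simplex [p,q,r] to [q,r] − [p,r] + [p,q]. For instance
  ∂[1,3,6] = [3,6] − [1,6] + [1,3],
  ∂[4,7,8] = [7,8] − [4,8] + [4,7].
The 27×18 boundary matrix has rank 17 and Smith normal form diag(1,1,1,1,1,1,1,1,1,1,1,1,1,1,1,1,1).

Computing H_k = (kernel of ∂_k) / (image of ∂_{k+1}):

  H_0: rank C_0 − rank ∂_1 = 9 − 8 = 1, and the invariant factors of ∂_1 are all 1, so H_0 ≅ Z.
  H_1: rank ker ∂_1 − rank ∂_2 = (27 − 8) − 17 = 2, and the invariant factors of ∂_2 are all 1, so H_1 ≅ Z^2.
  H_2: rank ker ∂_2 − rank ∂_3 = (18 − 17) − 0 = 1, and there is no ∂_3, so H_2 ≅ Z.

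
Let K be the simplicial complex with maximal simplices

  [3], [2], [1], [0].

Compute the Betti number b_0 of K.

K has 4 vertices.
rank ∂_0 = 0, rank ∂_1 = 0 ⇒ b_0 = 4 − 0 − 0 = 4. So H_0 ≅ Z^4.

b_0 = 4.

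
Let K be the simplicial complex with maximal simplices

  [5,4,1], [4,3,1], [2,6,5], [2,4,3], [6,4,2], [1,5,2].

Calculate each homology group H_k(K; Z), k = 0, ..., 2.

Fix the vertex order 1 < 2 < 3 < 4 < 5 < 6 and write every simplex with vertices in increasing order. Then dim K = 2 and the simplices of K are:

  0-simplices (6): [1], [2], [3], [4], [5], [6]
  1-simplices (12): [1,2], [1,3], [1,4], [1,5], [2,3], [2,4], [2,5], [2,6], [3,4], [4,5], [4,6], [5,6]
  2-simplices (6): [1,2,5], [1,3,4], [1,4,5], [2,3,4], [2,4,6], [2,5,6]

Hence C_0 ≅ Z^6, C_1 ≅ Z^12, C_2 ≅ Z^6.

The boundary map ∂_1: C_1 → C_0 maps an edge to its endpoints' difference, ∂[p,q] = q − p. For instance
  ∂[1,5] = [5] − [1].
As a 6×12 matrix over Z this has rank 5, with invariant factors (1,1,1,1,1).

The boundary map ∂_2: C_2 → C_1 maps a triangle to the signed sum of its edges. For instance
  ∂[1,2,5] = [2,5] − [1,5] + [1,2],
  ∂[2,3,4] = [3,4] − [2,4] + [2,3].
As a 12×6 matrix over Z this has rank 6, with invariant factors (1,1,1,1,1,1).

Now H_k = ker ∂_k / im ∂_{k+1}, so:

  H_0: rank C_0 − rank ∂_1 = 6 − 5 = 1, and the invariant factors of ∂_1 are all 1, so H_0 ≅ Z.
  H_1: rank ker ∂_1 − rank ∂_2 = (12 − 5) − 6 = 1, and the invariant factors of ∂_2 are all 1, so H_1 ≅ Z.
  H_2: rank ker ∂_2 − rank ∂_3 = (6 − 6) − 0 = 0, and there is no ∂_3, so H_2 ≅ 0.

As a check, the Euler characteristic is 6 − 12 + 6 = 0, which agrees with 1 − 1 + 0 = 0.

H_0 = Z,  H_1 = Z,  H_2 = 0.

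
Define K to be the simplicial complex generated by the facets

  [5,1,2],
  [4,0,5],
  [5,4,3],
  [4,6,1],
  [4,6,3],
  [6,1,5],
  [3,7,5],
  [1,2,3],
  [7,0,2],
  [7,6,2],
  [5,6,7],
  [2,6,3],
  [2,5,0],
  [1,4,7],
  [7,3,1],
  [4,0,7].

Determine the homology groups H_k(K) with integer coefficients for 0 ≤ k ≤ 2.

Fix the vertex order 0 < 1 < 2 < 3 < 4 < 5 < 6 < 7 and write every simplex with vertices in increasing order. Then dim K = 2 and the simplices of K are:

  0-simplices (8): [0], [1], [2], [3], [4], [5], [6], [7]
  1-simplices (24): (24 of them)
  2-simplices (16): [0,2,5], [0,2,7], [0,4,5], [0,4,7], [1,2,3], [1,2,5], [1,3,7], [1,4,6], [1,4,7], [1,5,6], [2,3,6], [2,6,7], [3,4,5], [3,4,6], [3,5,7], [5,6,7]

so the chain groups are C_0 ≅ Z^8, C_1 ≅ Z^24, C_2 ≅ Z^16.

Boundary ∂_1: C_1 → C_0 maps an edge to its endpoints' difference, ∂[p,q] = q − p. For instance
  ∂[1,3] = [3] − [1].
The 8×24 boundary matrix has rank 7 and Smith normal form diag(1,1,1,1,1,1,1).

∂_2: C_2 → C_1 sends each 2-simplex [p,q,r] to [q,r] − [p,r] + [p,q]. For instance
  ∂[1,4,7] = [4,7] − [1,7] + [1,4],
  ∂[2,6,7] = [6,7] − [2,7] + [2,6].
As a 24×16 matrix over Z this has rank 15, with invariant factors (1,1,1,1,1,1,1,1,1,1,1,1,1,1,1).

From H_k ≅ ker(∂_k) / im(∂_{k+1}) we obtain:

  H_0: rank C_0 − rank ∂_1 = 8 − 7 = 1, and the invariant factors of ∂_1 are all 1, so H_0 ≅ Z.
  H_1: rank ker ∂_1 − rank ∂_2 = (24 − 7) − 15 = 2, and the invariant factors of ∂_2 are all 1, so H_1 ≅ Z^2.
  H_2: rank ker ∂_2 − rank ∂_3 = (16 − 15) − 0 = 1, and there is no ∂_3, so H_2 ≅ Z.

(K is a triangulation of the torus T^2.)

H_0 ≅ Z,  H_1 ≅ Z^2,  H_2 ≅ Z.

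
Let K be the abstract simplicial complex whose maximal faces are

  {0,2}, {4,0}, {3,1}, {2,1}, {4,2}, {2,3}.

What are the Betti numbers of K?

We work with the vertex ordering 0 < 1 < 2 < 3 < 4. The simplices of K, each written with vertices in increasing order, are:

  0-simplices (5): [0], [1], [2], [3], [4]
  1-simplices (6): [0,2], [0,4], [1,2], [1,3], [2,3], [2,4]

giving chain groups C_0 ≅ Z^5, C_1 ≅ Z^6.

Boundary ∂_1: C_1 → C_0 maps an edge to its endpoints' difference, ∂[p,q] = q − p. For instance
  ∂[1,3] = [3] − [1].
This gives a 5×6 integer matrix of rank 4; reducing to Smith normal form yields diagonal entries (1,1,1,1).

Now H_k = ker ∂_k / im ∂_{k+1}, so:

  H_0: rank C_0 − rank ∂_1 = 5 − 4 = 1, and the invariant factors of ∂_1 are all 1, so H_0 ≅ Z.
  H_1: rank ker ∂_1 − rank ∂_2 = (6 − 4) − 0 = 2, and there is no ∂_2, so H_1 ≅ Z^2.

(K is a triangulation of a wedge of 2 circles.)

Hence the Betti numbers are b_0 = 1, b_1 = 2.

b_0 = 1, b_1 = 2.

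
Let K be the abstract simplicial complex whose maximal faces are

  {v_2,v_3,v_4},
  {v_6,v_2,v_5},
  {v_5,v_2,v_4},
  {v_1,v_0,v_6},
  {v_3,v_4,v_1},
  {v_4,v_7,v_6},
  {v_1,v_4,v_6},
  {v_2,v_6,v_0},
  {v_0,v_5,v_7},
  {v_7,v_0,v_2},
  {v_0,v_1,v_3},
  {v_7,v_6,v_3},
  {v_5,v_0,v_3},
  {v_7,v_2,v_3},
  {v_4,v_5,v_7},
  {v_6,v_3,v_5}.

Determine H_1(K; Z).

H_1 = Z^2.

We work with the vertex ordering v_0 < v_1 < v_2 < v_3 < v_4 < v_5 < v_6 < v_7. The simplices of K, each written with vertices in increasing order, are:

  0-simplices (8): [v_0], [v_1], [v_2], [v_3], [v_4], [v_5], [v_6], [v_7]
  1-simplices (24): (24 of them)
  2-simplices (16): (16 of them)

Hence C_0 ≅ Z^8, C_1 ≅ Z^24, C_2 ≅ Z^16.

Boundary ∂_1: C_1 → C_0 sends each edge [p,q] (with p < q) to q − p. For instance
  ∂[v_4,v_5] = [v_5] − [v_4].
This gives a 8×24 integer matrix of rank 7; reducing to Smith normal form yields diagonal entries (1,1,1,1,1,1,1).

Boundary ∂_2: C_2 → C_1 maps a triangle to the signed sum of its edges. For instance
  ∂[v_4,v_5,v_7] = [v_5,v_7] − [v_4,v_7] + [v_4,v_5],
  ∂[v_3,v_5,v_6] = [v_5,v_6] − [v_3,v_6] + [v_3,v_5].
This gives a 24×16 integer matrix of rank 15; reducing to Smith normal form yields diagonal entries (1,1,1,1,1,1,1,1,1,1,1,1,1,1,1).

Now H_k = ker ∂_k / im ∂_{k+1}, so:

  H_1: rank ker ∂_1 − rank ∂_2 = (24 − 7) − 15 = 2, and the invariant factors of ∂_2 are all 1, so H_1 = Z^2.

(K is a triangulation of the torus T^2.)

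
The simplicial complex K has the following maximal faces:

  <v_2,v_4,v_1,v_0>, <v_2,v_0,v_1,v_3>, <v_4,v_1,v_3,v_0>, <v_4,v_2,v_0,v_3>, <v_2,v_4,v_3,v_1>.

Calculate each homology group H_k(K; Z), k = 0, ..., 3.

H_0 = Z,  H_1 = 0,  H_2 = 0,  H_3 = Z.

K has 5 vertices, 10 edges, 10 triangles, 5 3-simplices.
rank ∂_0 = 0, rank ∂_1 = 4 ⇒ b_0 = 5 − 0 − 4 = 1; all invariant factors of ∂_1 are 1 so no torsion. So H_0 = Z.
rank ∂_1 = 4, rank ∂_2 = 6 ⇒ b_1 = 10 − 4 − 6 = 0; all invariant factors of ∂_2 are 1 so no torsion. So H_1 = 0.
rank ∂_2 = 6, rank ∂_3 = 4 ⇒ b_2 = 10 − 6 − 4 = 0; all invariant factors of ∂_3 are 1 so no torsion. So H_2 = 0.
rank ∂_3 = 4, rank ∂_4 = 0 ⇒ b_3 = 5 − 4 − 0 = 1. So H_3 = Z.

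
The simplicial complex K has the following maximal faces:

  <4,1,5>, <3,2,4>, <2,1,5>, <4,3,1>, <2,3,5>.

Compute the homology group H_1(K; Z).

H_1 ≅ Z.

Fix the vertex order 1 < 2 < 3 < 4 < 5 and write every simplex with vertices in increasing order. Then dim K = 2 and the simplices of K are:

  0-simplices (5): [1], [2], [3], [4], [5]
  1-simplices (10): [1,2], [1,3], [1,4], [1,5], [2,3], [2,4], [2,5], [3,4], [3,5], [4,5]
  2-simplices (5): [1,2,5], [1,3,4], [1,4,5], [2,3,4], [2,3,5]

so the chain groups are C_0 ≅ Z^5, C_1 ≅ Z^10, C_2 ≅ Z^5.

The boundary map ∂_1: C_1 → C_0 maps an edge to its endpoints' difference, ∂[p,q] = q − p. For instance
  ∂[3,5] = [5] − [3].
As a 5×10 matrix over Z this has rank 4, with invariant factors (1,1,1,1).

Boundary ∂_2: C_2 → C_1 sends each 2-simplex [p,q,r] to [q,r] − [p,r] + [p,q]. For instance
  ∂[1,4,5] = [4,5] − [1,5] + [1,4],
  ∂[2,3,5] = [3,5] − [2,5] + [2,3].
The resulting 10×5 matrix has rank 5, and its Smith normal form has invariant factors (1,1,1,1,1).

Computing H_k = (kernel of ∂_k) / (image of ∂_{k+1}):

  H_1: rank ker ∂_1 − rank ∂_2 = (10 − 4) − 5 = 1, and the invariant factors of ∂_2 are all 1, so H_1 ≅ Z.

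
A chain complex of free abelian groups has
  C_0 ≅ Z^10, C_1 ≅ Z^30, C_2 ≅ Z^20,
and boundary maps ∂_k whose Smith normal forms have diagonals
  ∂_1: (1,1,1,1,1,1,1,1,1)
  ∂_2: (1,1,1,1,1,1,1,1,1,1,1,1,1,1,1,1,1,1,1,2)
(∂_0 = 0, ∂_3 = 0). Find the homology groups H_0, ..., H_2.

H_0: b_0 = 10 − 0 − 9 = 1; torsion from ∂_1 factors > 1: none. So H_0 ≅ Z.
H_1: b_1 = 30 − 9 − 20 = 1; torsion from ∂_2 factors > 1: [2]. So H_1 ≅ Z ⊕ Z/2.
H_2: b_2 = 20 − 20 − 0 = 0; torsion from ∂_3 factors > 1: none. So H_2 ≅ 0.

H_0 ≅ Z,  H_1 ≅ Z ⊕ Z/2,  H_2 = 0.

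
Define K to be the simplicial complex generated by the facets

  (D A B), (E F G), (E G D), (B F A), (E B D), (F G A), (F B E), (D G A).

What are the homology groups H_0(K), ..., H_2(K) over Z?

H_0 ≅ Z,  H_1 = 0,  H_2 ≅ Z.

Order the vertices as A < B < D < E < F < G. Listing each simplex with vertices in this order, K has dimension 2 with simplices:

  0-simplices (6): A, B, D, E, F, G
  1-simplices (12): AB, AD, AF, AG, BD, BE, BF, DE, DG, EF, EG, FG
  2-simplices (8): ABD, ABF, ADG, AFG, BDE, BEF, DEG, EFG

so the chain groups are C_0 ≅ Z^6, C_1 ≅ Z^12, C_2 ≅ Z^8.

Boundary ∂_1: C_1 → C_0 sends each edge [p,q] (with p < q) to q − p.
This gives a 6×12 integer matrix of rank 5; reducing to Smith normal form yields diagonal entries (1,1,1,1,1).

Boundary ∂_2: C_2 → C_1 maps a triangle to the signed sum of its edges. For instance
  ∂ABD = BD − AD + AB,
  ∂BEF = EF − BF + BE.
This gives a 12×8 integer matrix of rank 7; reducing to Smith normal form yields diagonal entries (1,1,1,1,1,1,1).

Reading off H_k = ker ∂_k / im ∂_{k+1}:

  H_0: rank C_0 − rank ∂_1 = 6 − 5 = 1, and the invariant factors of ∂_1 are all 1, so H_0 ≅ Z.
  H_1: rank ker ∂_1 − rank ∂_2 = (12 − 5) − 7 = 0, and the invariant factors of ∂_2 are all 1, so H_1 ≅ 0.
  H_2: rank ker ∂_2 − rank ∂_3 = (8 − 7) − 0 = 1, and there is no ∂_3, so H_2 ≅ Z.

(K is a triangulation of the 2-sphere S^2.)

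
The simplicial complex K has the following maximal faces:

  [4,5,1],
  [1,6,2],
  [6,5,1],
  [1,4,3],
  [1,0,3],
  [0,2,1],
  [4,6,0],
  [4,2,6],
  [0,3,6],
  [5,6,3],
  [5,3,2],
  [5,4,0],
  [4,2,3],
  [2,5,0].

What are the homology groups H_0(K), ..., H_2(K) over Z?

Order the vertices as 0 < 1 < 2 < 3 < 4 < 5 < 6. Listing each simplex with vertices in this order, K has dimension 2 with simplices:

  0-simplices (7): [0], [1], [2], [3], [4], [5], [6]
  1-simplices (21): [0,1], [0,2], [0,3], [0,4], [0,5], [0,6], [1,2], [1,3], [1,4], [1,5], [1,6], [2,3], [2,4], [2,5], [2,6], [3,4], [3,5], [3,6], [4,5], [4,6], [5,6]
  2-simplices (14): [0,1,2], [0,1,3], [0,2,5], [0,3,6], [0,4,5], [0,4,6], [1,2,6], [1,3,4], [1,4,5], [1,5,6], [2,3,4], [2,3,5], [2,4,6], [3,5,6]

giving chain groups C_0 ≅ Z^7, C_1 ≅ Z^21, C_2 ≅ Z^14.

∂_1: C_1 → C_0 sends each edge [p,q] (with p < q) to q − p. For instance
  ∂[2,3] = [3] − [2].
The 7×21 boundary matrix has rank 6 and Smith normal form diag(1,1,1,1,1,1).

∂_2: C_2 → C_1 sends each 2-simplex [p,q,r] to [q,r] − [p,r] + [p,q]. For instance
  ∂[1,3,4] = [3,4] − [1,4] + [1,3],
  ∂[0,4,5] = [4,5] − [0,5] + [0,4].
The 21×14 boundary matrix has rank 13 and Smith normal form diag(1,1,1,1,1,1,1,1,1,1,1,1,1).

From H_k ≅ ker(∂_k) / im(∂_{k+1}) we obtain:

  H_0: rank C_0 − rank ∂_1 = 7 − 6 = 1, and the invariant factors of ∂_1 are all 1, so H_0 ≅ Z.
  H_1: rank ker ∂_1 − rank ∂_2 = (21 − 6) − 13 = 2, and the invariant factors of ∂_2 are all 1, so H_1 ≅ Z^2.
  H_2: rank ker ∂_2 − rank ∂_3 = (14 − 13) − 0 = 1, and there is no ∂_3, so H_2 ≅ Z.

(K is a triangulation of the torus T^2.)

H_0 = Z,  H_1 = Z^2,  H_2 = Z.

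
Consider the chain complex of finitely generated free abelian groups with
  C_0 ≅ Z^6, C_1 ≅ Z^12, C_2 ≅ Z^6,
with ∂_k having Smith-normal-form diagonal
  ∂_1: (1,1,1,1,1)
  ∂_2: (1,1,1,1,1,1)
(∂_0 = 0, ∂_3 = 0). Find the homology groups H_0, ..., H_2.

H_0 ≅ Z,  H_1 ≅ Z,  H_2 = 0.

H_0: b_0 = 6 − 0 − 5 = 1; torsion from ∂_1 factors > 1: none. So H_0 ≅ Z.
H_1: b_1 = 12 − 5 − 6 = 1; torsion from ∂_2 factors > 1: none. So H_1 ≅ Z.
H_2: b_2 = 6 − 6 − 0 = 0; torsion from ∂_3 factors > 1: none. So H_2 ≅ 0.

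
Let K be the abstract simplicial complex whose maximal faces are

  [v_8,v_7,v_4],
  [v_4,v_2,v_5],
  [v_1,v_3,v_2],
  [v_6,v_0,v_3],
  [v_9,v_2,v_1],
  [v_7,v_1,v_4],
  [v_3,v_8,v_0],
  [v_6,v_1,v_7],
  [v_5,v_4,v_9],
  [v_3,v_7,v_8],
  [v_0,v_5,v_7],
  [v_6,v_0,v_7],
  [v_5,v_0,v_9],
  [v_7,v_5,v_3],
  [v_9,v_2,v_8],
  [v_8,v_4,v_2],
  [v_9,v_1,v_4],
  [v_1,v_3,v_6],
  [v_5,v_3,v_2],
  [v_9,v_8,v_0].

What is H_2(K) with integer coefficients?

H_2 = 0.

Take the total order v_0 < v_1 < v_2 < v_3 < v_4 < v_5 < v_6 < v_7 < v_8 < v_9 on the vertex set. Then K (dimension 2) consists of the simplices:

  0-simplices (10): [v_0], [v_1], [v_2], [v_3], [v_4], [v_5], [v_6], [v_7], [v_8], [v_9]
  1-simplices (30): (30 of them)
  2-simplices (20): (20 of them)

Hence C_0 ≅ Z^10, C_1 ≅ Z^30, C_2 ≅ Z^20.

The boundary map ∂_1: C_1 → C_0 is given by ∂[p,q] = [q] − [p].
This gives a 10×30 integer matrix of rank 9; reducing to Smith normal form yields diagonal entries (1,1,1,1,1,1,1,1,1).

The boundary map ∂_2: C_2 → C_1 maps a triangle to the signed sum of its edges. For instance
  ∂[v_2,v_8,v_9] = [v_8,v_9] − [v_2,v_9] + [v_2,v_8],
  ∂[v_0,v_3,v_6] = [v_3,v_6] − [v_0,v_6] + [v_0,v_3].
The resulting 30×20 matrix has rank 20, and its Smith normal form has invariant factors (1,1,1,1,1,1,1,1,1,1,1,1,1,1,1,1,1,1,1,2).

Now H_k = ker ∂_k / im ∂_{k+1}, so:

  H_2: rank ker ∂_2 − rank ∂_3 = (20 − 20) − 0 = 0, and there is no ∂_3, so H_2 ≅ 0.

(K is a triangulation of the Klein bottle.)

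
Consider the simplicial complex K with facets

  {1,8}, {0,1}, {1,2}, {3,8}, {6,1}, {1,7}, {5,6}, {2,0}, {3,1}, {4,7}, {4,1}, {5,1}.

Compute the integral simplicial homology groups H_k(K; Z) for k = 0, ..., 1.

Fix the vertex order 0 < 1 < 2 < 3 < 4 < 5 < 6 < 7 < 8 and write every simplex with vertices in increasing order. Then dim K = 1 and the simplices of K are:

  0-simplices (9): [0], [1], [2], [3], [4], [5], [6], [7], [8]
  1-simplices (12): [0,1], [0,2], [1,2], [1,3], [1,4], [1,5], [1,6], [1,7], [1,8], [3,8], [4,7], [5,6]

Hence C_0 ≅ Z^9, C_1 ≅ Z^12.

∂_1: C_1 → C_0 sends each edge [p,q] (with p < q) to q − p.
This gives a 9×12 integer matrix of rank 8; reducing to Smith normal form yields diagonal entries (1,1,1,1,1,1,1,1).

Computing H_k = (kernel of ∂_k) / (image of ∂_{k+1}):

  H_0: rank C_0 − rank ∂_1 = 9 − 8 = 1, and the invariant factors of ∂_1 are all 1, so H_0 ≅ Z.
  H_1: rank ker ∂_1 − rank ∂_2 = (12 − 8) − 0 = 4, and there is no ∂_2, so H_1 ≅ Z^4.

H_0 = Z,  H_1 = Z^4.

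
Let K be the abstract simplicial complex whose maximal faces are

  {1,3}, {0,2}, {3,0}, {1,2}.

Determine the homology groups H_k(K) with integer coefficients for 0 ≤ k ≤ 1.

Order the vertices as 0 < 1 < 2 < 3. Listing each simplex with vertices in this order, K has dimension 1 with simplices:

  0-simplices (4): [0], [1], [2], [3]
  1-simplices (4): [0,2], [0,3], [1,2], [1,3]

so the chain groups are C_0 ≅ Z^4, C_1 ≅ Z^4.

The boundary map ∂_1: C_1 → C_0 maps an edge to its endpoints' difference, ∂[p,q] = q − p.
The 4×4 boundary matrix has rank 3 and Smith normal form diag(1,1,1).

Reading off H_k = ker ∂_k / im ∂_{k+1}:

  H_0: rank C_0 − rank ∂_1 = 4 − 3 = 1, and the invariant factors of ∂_1 are all 1, so H_0 ≅ Z.
  H_1: rank ker ∂_1 − rank ∂_2 = (4 − 3) − 0 = 1, and there is no ∂_2, so H_1 ≅ Z.

As a check, the Euler characteristic is 4 − 4 = 0, which agrees with 1 − 1 = 0.

H_0 ≅ Z,  H_1 ≅ Z.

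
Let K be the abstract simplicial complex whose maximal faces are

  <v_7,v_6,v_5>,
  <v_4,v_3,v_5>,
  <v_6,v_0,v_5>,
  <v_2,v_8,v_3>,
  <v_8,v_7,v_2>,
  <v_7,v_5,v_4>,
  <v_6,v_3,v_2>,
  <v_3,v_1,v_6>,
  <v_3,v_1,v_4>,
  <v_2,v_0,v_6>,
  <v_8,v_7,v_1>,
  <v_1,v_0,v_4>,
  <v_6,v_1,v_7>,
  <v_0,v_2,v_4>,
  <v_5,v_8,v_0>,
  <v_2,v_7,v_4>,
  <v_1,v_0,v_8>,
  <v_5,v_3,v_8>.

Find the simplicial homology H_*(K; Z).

K has 9 vertices, 27 edges, 18 triangles.
rank ∂_0 = 0, rank ∂_1 = 8 ⇒ b_0 = 9 − 0 − 8 = 1; all invariant factors of ∂_1 are 1 so no torsion. So H_0 = Z.
rank ∂_1 = 8, rank ∂_2 = 17 ⇒ b_1 = 27 − 8 − 17 = 2; all invariant factors of ∂_2 are 1 so no torsion. So H_1 = Z^2.
rank ∂_2 = 17, rank ∂_3 = 0 ⇒ b_2 = 18 − 17 − 0 = 1. So H_2 = Z.

H_0 ≅ Z,  H_1 ≅ Z^2,  H_2 ≅ Z.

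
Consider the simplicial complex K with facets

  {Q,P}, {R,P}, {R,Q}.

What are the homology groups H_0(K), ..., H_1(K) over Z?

K has 3 vertices, 3 edges.
rank ∂_0 = 0, rank ∂_1 = 2 ⇒ b_0 = 3 − 0 − 2 = 1; all invariant factors of ∂_1 are 1 so no torsion. So H_0 = Z.
rank ∂_1 = 2, rank ∂_2 = 0 ⇒ b_1 = 3 − 2 − 0 = 1. So H_1 = Z.

H_0 = Z,  H_1 = Z.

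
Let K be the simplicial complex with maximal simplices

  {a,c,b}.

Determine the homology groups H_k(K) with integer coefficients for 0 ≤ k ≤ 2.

Fix the vertex order a < b < c and write every simplex with vertices in increasing order. Then dim K = 2 and the simplices of K are:

  0-simplices (3): a, b, c
  1-simplices (3): ab, ac, bc
  2-simplices (1): abc

so the chain groups are C_0 ≅ Z^3, C_1 ≅ Z^3, C_2 ≅ Z^1.

Boundary ∂_1: C_1 → C_0 is given by ∂[p,q] = [q] − [p].
This gives a 3×3 integer matrix of rank 2; reducing to Smith normal form yields diagonal entries (1,1).

The boundary map ∂_2: C_2 → C_1 maps a triangle to the signed sum of its edges. For instance
  ∂abc = bc − ac + ab.
As a 3×1 matrix over Z this has rank 1, with invariant factors (1).

From H_k ≅ ker(∂_k) / im(∂_{k+1}) we obtain:

  H_0: rank C_0 − rank ∂_1 = 3 − 2 = 1, and the invariant factors of ∂_1 are all 1, so H_0 = Z.
  H_1: rank ker ∂_1 − rank ∂_2 = (3 − 2) − 1 = 0, and the invariant factors of ∂_2 are all 1, so H_1 = 0.
  H_2: rank ker ∂_2 − rank ∂_3 = (1 − 1) − 0 = 0, and there is no ∂_3, so H_2 = 0.

As a check, the Euler characteristic is 3 − 3 + 1 = 1, which agrees with 1 − 0 + 0 = 1.

H_0 = Z,  H_1 = 0,  H_2 = 0.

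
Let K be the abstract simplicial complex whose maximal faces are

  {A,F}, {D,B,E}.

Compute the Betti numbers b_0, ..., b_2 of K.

b_0 = 2, b_1 = 0, b_2 = 0.

K has 5 vertices, 4 edges, 1 triangle.
rank ∂_0 = 0, rank ∂_1 = 3 ⇒ b_0 = 5 − 0 − 3 = 2; all invariant factors of ∂_1 are 1 so no torsion. So H_0 ≅ Z^2.
rank ∂_1 = 3, rank ∂_2 = 1 ⇒ b_1 = 4 − 3 − 1 = 0; all invariant factors of ∂_2 are 1 so no torsion. So H_1 ≅ 0.
rank ∂_2 = 1, rank ∂_3 = 0 ⇒ b_2 = 1 − 1 − 0 = 0. So H_2 ≅ 0.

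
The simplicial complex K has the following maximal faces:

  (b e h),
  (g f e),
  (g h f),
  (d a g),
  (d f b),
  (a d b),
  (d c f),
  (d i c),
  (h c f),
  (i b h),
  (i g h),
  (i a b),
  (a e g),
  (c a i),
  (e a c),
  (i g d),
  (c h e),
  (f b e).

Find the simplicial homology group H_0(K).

H_0 = Z.

K has 9 vertices, 27 edges, 18 triangles.
rank ∂_0 = 0, rank ∂_1 = 8 ⇒ b_0 = 9 − 0 − 8 = 1; all invariant factors of ∂_1 are 1 so no torsion. So H_0 ≅ Z.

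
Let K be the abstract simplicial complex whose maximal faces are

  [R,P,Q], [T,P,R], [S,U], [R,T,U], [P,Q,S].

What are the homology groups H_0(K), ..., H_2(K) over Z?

Order the vertices as P < Q < R < S < T < U. Listing each simplex with vertices in this order, K has dimension 2 with simplices:

  0-simplices (6): P, Q, R, S, T, U
  1-simplices (10): PQ, PR, PS, PT, QR, QS, RT, RU, SU, TU
  2-simplices (4): PQR, PQS, PRT, RTU

so the chain groups are C_0 ≅ Z^6, C_1 ≅ Z^10, C_2 ≅ Z^4.

The boundary map ∂_1: C_1 → C_0 maps an edge to its endpoints' difference, ∂[p,q] = q − p. For instance
  ∂RT = T − R.
This gives a 6×10 integer matrix of rank 5; reducing to Smith normal form yields diagonal entries (1,1,1,1,1).

Boundary ∂_2: C_2 → C_1 maps a triangle to the signed sum of its edges. For instance
  ∂RTU = TU − RU + RT,
  ∂PQS = QS − PS + PQ.
This gives a 10×4 integer matrix of rank 4; reducing to Smith normal form yields diagonal entries (1,1,1,1).

From H_k ≅ ker(∂_k) / im(∂_{k+1}) we obtain:

  H_0: rank C_0 − rank ∂_1 = 6 − 5 = 1, and the invariant factors of ∂_1 are all 1, so H_0 = Z.
  H_1: rank ker ∂_1 − rank ∂_2 = (10 − 5) − 4 = 1, and the invariant factors of ∂_2 are all 1, so H_1 = Z.
  H_2: rank ker ∂_2 − rank ∂_3 = (4 − 4) − 0 = 0, and there is no ∂_3, so H_2 = 0.

As a check, the Euler characteristic is 6 − 10 + 4 = 0, which agrees with 1 − 1 + 0 = 0.

H_0 ≅ Z,  H_1 ≅ Z,  H_2 = 0.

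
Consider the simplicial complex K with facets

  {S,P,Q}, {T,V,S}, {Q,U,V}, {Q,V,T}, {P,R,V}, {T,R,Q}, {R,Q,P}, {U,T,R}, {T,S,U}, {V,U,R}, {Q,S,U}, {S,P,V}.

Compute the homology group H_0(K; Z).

H_0 = Z.

Fix the vertex order P < Q < R < S < T < U < V and write every simplex with vertices in increasing order. Then dim K = 2 and the simplices of K are:

  0-simplices (7): P, Q, R, S, T, U, V
  1-simplices (18): PQ, PR, PS, PV, QR, QS, QT, QU, QV, RT, RU, RV, ST, SU, SV, TU, TV, UV
  2-simplices (12): PQR, PQS, PRV, PSV, QRT, QSU, QTV, QUV, RTU, RUV, STU, STV

giving chain groups C_0 ≅ Z^7, C_1 ≅ Z^18, C_2 ≅ Z^12.

∂_1: C_1 → C_0 sends each edge [p,q] (with p < q) to q − p. For instance
  ∂UV = V − U.
This gives a 7×18 integer matrix of rank 6; reducing to Smith normal form yields diagonal entries (1,1,1,1,1,1).

∂_2: C_2 → C_1 sends each 2-simplex [p,q,r] to [q,r] − [p,r] + [p,q]. For instance
  ∂STV = TV − SV + ST,
  ∂PRV = RV − PV + PR.
The resulting 18×12 matrix has rank 12, and its Smith normal form has invariant factors (1,1,1,1,1,1,1,1,1,1,1,2).

From H_k ≅ ker(∂_k) / im(∂_{k+1}) we obtain:

  H_0: rank C_0 − rank ∂_1 = 7 − 6 = 1, and the invariant factors of ∂_1 are all 1, so H_0 ≅ Z.

(K is a triangulation of the real projective plane RP^2.)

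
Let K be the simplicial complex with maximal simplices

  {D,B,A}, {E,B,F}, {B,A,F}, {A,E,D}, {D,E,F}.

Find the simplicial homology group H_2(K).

Fix the vertex order A < B < D < E < F and write every simplex with vertices in increasing order. Then dim K = 2 and the simplices of K are:

  0-simplices (5): A, B, D, E, F
  1-simplices (10): AB, AD, AE, AF, BD, BE, BF, DE, DF, EF
  2-simplices (5): ABD, ABF, ADE, BEF, DEF

so the chain groups are C_0 ≅ Z^5, C_1 ≅ Z^10, C_2 ≅ Z^5.

Boundary ∂_1: C_1 → C_0 sends each edge [p,q] (with p < q) to q − p. For instance
  ∂AD = D − A.
This gives a 5×10 integer matrix of rank 4; reducing to Smith normal form yields diagonal entries (1,1,1,1).

∂_2: C_2 → C_1 maps a triangle to the signed sum of its edges. For instance
  ∂DEF = EF − DF + DE,
  ∂ADE = DE − AE + AD.
As a 10×5 matrix over Z this has rank 5, with invariant factors (1,1,1,1,1).

Reading off H_k = ker ∂_k / im ∂_{k+1}:

  H_2: rank ker ∂_2 − rank ∂_3 = (5 − 5) − 0 = 0, and there is no ∂_3, so H_2 = 0.

H_2 = 0.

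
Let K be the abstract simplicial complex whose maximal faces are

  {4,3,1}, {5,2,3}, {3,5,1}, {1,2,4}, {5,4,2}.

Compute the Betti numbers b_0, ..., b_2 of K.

b_0 = 1, b_1 = 1, b_2 = 0.

Take the total order 1 < 2 < 3 < 4 < 5 on the vertex set. Then K (dimension 2) consists of the simplices:

  0-simplices (5): [1], [2], [3], [4], [5]
  1-simplices (10): [1,2], [1,3], [1,4], [1,5], [2,3], [2,4], [2,5], [3,4], [3,5], [4,5]
  2-simplices (5): [1,2,4], [1,3,4], [1,3,5], [2,3,5], [2,4,5]

so the chain groups are C_0 ≅ Z^5, C_1 ≅ Z^10, C_2 ≅ Z^5.

The boundary map ∂_1: C_1 → C_0 sends each edge [p,q] (with p < q) to q − p. For instance
  ∂[3,5] = [5] − [3].
This gives a 5×10 integer matrix of rank 4; reducing to Smith normal form yields diagonal entries (1,1,1,1).

Boundary ∂_2: C_2 → C_1 maps a triangle to the signed sum of its edges. For instance
  ∂[1,2,4] = [2,4] − [1,4] + [1,2],
  ∂[1,3,4] = [3,4] − [1,4] + [1,3].
As a 10×5 matrix over Z this has rank 5, with invariant factors (1,1,1,1,1).

From H_k ≅ ker(∂_k) / im(∂_{k+1}) we obtain:

  H_0: rank C_0 − rank ∂_1 = 5 − 4 = 1, and the invariant factors of ∂_1 are all 1, so H_0 ≅ Z.
  H_1: rank ker ∂_1 − rank ∂_2 = (10 − 4) − 5 = 1, and the invariant factors of ∂_2 are all 1, so H_1 ≅ Z.
  H_2: rank ker ∂_2 − rank ∂_3 = (5 − 5) − 0 = 0, and there is no ∂_3, so H_2 ≅ 0.

(K is a triangulation of the Möbius band.)

Hence the Betti numbers are b_0 = 1, b_1 = 1, b_2 = 0.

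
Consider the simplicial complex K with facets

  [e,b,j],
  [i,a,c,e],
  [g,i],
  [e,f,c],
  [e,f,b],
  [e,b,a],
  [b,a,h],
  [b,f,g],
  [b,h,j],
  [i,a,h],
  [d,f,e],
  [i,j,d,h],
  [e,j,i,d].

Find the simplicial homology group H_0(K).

H_0 = Z.

Fix the vertex order a < b < c < d < e < f < g < h < i < j and write every simplex with vertices in increasing order. Then dim K = 3 and the simplices of K are:

  0-simplices (10): a, b, c, d, e, f, g, h, i, j
  1-simplices (26): ab, ac, ae, ah, ai, be, bf, bg, bh, bj, ce, cf, ci, de, df, dh, di, dj, ef, ei, ej, fg, gi, hi, hj, ij
  2-simplices (20): abe, abh, ace, aci, aei, ahi, bef, bej, bfg, bhj, cef, cei, def, dei, dej, dhi, dhj, dij, eij, hij
  3-simplices (3): acei, deij, dhij

so the chain groups are C_0 ≅ Z^10, C_1 ≅ Z^26, C_2 ≅ Z^20, C_3 ≅ Z^3.

Boundary ∂_1: C_1 → C_0 maps an edge to its endpoints' difference, ∂[p,q] = q − p. For instance
  ∂hi = i − h.
The 10×26 boundary matrix has rank 9 and Smith normal form diag(1,1,1,1,1,1,1,1,1).

The boundary map ∂_2: C_2 → C_1 sends each 2-simplex [p,q,r] to [q,r] − [p,r] + [p,q]. For instance
  ∂dhi = hi − di + dh,
  ∂bhj = hj − bj + bh.
The 26×20 boundary matrix has rank 16 and Smith normal form diag(1,1,1,1,1,1,1,1,1,1,1,1,1,1,1,1).

Boundary ∂_3: C_3 → C_2 sends each 3-simplex σ to the alternating sum Σ_i (−1)^i (σ with its i-th vertex removed). For instance
  ∂acei = cei − aei + aci − ace,
  ∂dhij = hij − dij + dhj − dhi.
This gives a 20×3 integer matrix of rank 3; reducing to Smith normal form yields diagonal entries (1,1,1).

Now H_k = ker ∂_k / im ∂_{k+1}, so:

  H_0: rank C_0 − rank ∂_1 = 10 − 9 = 1, and the invariant factors of ∂_1 are all 1, so H_0 = Z.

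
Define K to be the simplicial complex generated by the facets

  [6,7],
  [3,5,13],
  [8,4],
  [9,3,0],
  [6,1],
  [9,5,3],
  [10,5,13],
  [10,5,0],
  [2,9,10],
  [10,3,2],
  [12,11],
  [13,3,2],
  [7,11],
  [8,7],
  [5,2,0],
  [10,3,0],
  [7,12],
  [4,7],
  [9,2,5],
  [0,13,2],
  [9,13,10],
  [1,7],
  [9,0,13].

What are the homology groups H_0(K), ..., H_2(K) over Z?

H_0 = Z^2,  H_1 = Z^5,  H_2 = Z.

Order the vertices as 0 < 1 < 2 < 3 < 4 < 5 < 6 < 7 < 8 < 9 < 10 < 11 < 12 < 13. Listing each simplex with vertices in this order, K has dimension 2 with simplices:

  0-simplices (14): [0], [1], [2], [3], [4], [5], [6], [7], [8], [9], [10], [11], [12], [13]
  1-simplices (30): (30 of them)
  2-simplices (14): [0,2,5], [0,2,13], [0,3,9], [0,3,10], [0,5,10], [0,9,13], [2,3,10], [2,3,13], [2,5,9], [2,9,10], [3,5,9], [3,5,13], [5,10,13], [9,10,13]

Hence C_0 ≅ Z^14, C_1 ≅ Z^30, C_2 ≅ Z^14.

∂_1: C_1 → C_0 maps an edge to its endpoints' difference, ∂[p,q] = q − p.
As a 14×30 matrix over Z this has rank 12, with invariant factors (1,1,1,1,1,1,1,1,1,1,1,1).

The boundary map ∂_2: C_2 → C_1 sends each 2-simplex [p,q,r] to [q,r] − [p,r] + [p,q]. For instance
  ∂[2,5,9] = [5,9] − [2,9] + [2,5],
  ∂[9,10,13] = [10,13] − [9,13] + [9,10].
As a 30×14 matrix over Z this has rank 13, with invariant factors (1,1,1,1,1,1,1,1,1,1,1,1,1).

Now H_k = ker ∂_k / im ∂_{k+1}, so:

  H_0: rank C_0 − rank ∂_1 = 14 − 12 = 2, and the invariant factors of ∂_1 are all 1, so H_0 ≅ Z^2.
  H_1: rank ker ∂_1 − rank ∂_2 = (30 − 12) − 13 = 5, and the invariant factors of ∂_2 are all 1, so H_1 ≅ Z^5.
  H_2: rank ker ∂_2 − rank ∂_3 = (14 − 13) − 0 = 1, and there is no ∂_3, so H_2 ≅ Z.

(K is a triangulation of the disjoint union of a wedge of 3 circles and the torus T^2.)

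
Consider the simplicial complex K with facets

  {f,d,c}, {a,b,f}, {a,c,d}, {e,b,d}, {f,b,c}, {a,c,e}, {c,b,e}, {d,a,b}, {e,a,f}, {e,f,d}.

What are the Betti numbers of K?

We work with the vertex ordering a < b < c < d < e < f. The simplices of K, each written with vertices in increasing order, are:

  0-simplices (6): a, b, c, d, e, f
  1-simplices (15): ab, ac, ad, ae, af, bc, bd, be, bf, cd, ce, cf, de, df, ef
  2-simplices (10): abd, abf, acd, ace, aef, bce, bcf, bde, cdf, def

Hence C_0 ≅ Z^6, C_1 ≅ Z^15, C_2 ≅ Z^10.

∂_1: C_1 → C_0 is given by ∂[p,q] = [q] − [p]. For instance
  ∂bf = f − b.
The resulting 6×15 matrix has rank 5, and its Smith normal form has invariant factors (1,1,1,1,1).

Boundary ∂_2: C_2 → C_1 acts by ∂[p,q,r] = [q,r] − [p,r] + [p,q]. For instance
  ∂bce = ce − be + bc,
  ∂acd = cd − ad + ac.
The 15×10 boundary matrix has rank 10 and Smith normal form diag(1,1,1,1,1,1,1,1,1,2).

Computing H_k = (kernel of ∂_k) / (image of ∂_{k+1}):

  H_0: rank C_0 − rank ∂_1 = 6 − 5 = 1, and the invariant factors of ∂_1 are all 1, so H_0 ≅ Z.
  H_1: rank ker ∂_1 − rank ∂_2 = (15 − 5) − 10 = 0, and ∂_2 has invariant factor 2 > 1, so H_1 ≅ Z/2.
  H_2: rank ker ∂_2 − rank ∂_3 = (10 − 10) − 0 = 0, and there is no ∂_3, so H_2 ≅ 0.

Hence the Betti numbers are b_0 = 1, b_1 = 0, b_2 = 0.

b_0 = 1, b_1 = 0, b_2 = 0.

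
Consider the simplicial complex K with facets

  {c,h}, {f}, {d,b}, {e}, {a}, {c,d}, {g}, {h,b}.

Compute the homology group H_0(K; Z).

Take the total order a < b < c < d < e < f < g < h on the vertex set. Then K (dimension 1) consists of the simplices:

  0-simplices (8): a, b, c, d, e, f, g, h
  1-simplices (4): bd, bh, cd, ch

so the chain groups are C_0 ≅ Z^8, C_1 ≅ Z^4.

∂_1: C_1 → C_0 is given by ∂[p,q] = [q] − [p].
The 8×4 boundary matrix has rank 3 and Smith normal form diag(1,1,1).

Reading off H_k = ker ∂_k / im ∂_{k+1}:

  H_0: rank C_0 − rank ∂_1 = 8 − 3 = 5, and the invariant factors of ∂_1 are all 1, so H_0 = Z^5.

H_0 = Z^5.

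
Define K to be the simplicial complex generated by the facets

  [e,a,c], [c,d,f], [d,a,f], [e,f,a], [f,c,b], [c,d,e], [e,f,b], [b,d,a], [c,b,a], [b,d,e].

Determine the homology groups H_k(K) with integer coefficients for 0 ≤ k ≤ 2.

Fix the vertex order a < b < c < d < e < f and write every simplex with vertices in increasing order. Then dim K = 2 and the simplices of K are:

  0-simplices (6): a, b, c, d, e, f
  1-simplices (15): ab, ac, ad, ae, af, bc, bd, be, bf, cd, ce, cf, de, df, ef
  2-simplices (10): abc, abd, ace, adf, aef, bcf, bde, bef, cde, cdf

so the chain groups are C_0 ≅ Z^6, C_1 ≅ Z^15, C_2 ≅ Z^10.

The boundary map ∂_1: C_1 → C_0 sends each edge [p,q] (with p < q) to q − p. For instance
  ∂df = f − d.
The resulting 6×15 matrix has rank 5, and its Smith normal form has invariant factors (1,1,1,1,1).

Boundary ∂_2: C_2 → C_1 maps a triangle to the signed sum of its edges. For instance
  ∂bcf = cf − bf + bc,
  ∂aef = ef − af + ae.
The 15×10 boundary matrix has rank 10 and Smith normal form diag(1,1,1,1,1,1,1,1,1,2).

From H_k ≅ ker(∂_k) / im(∂_{k+1}) we obtain:

  H_0: rank C_0 − rank ∂_1 = 6 − 5 = 1, and the invariant factors of ∂_1 are all 1, so H_0 ≅ Z.
  H_1: rank ker ∂_1 − rank ∂_2 = (15 − 5) − 10 = 0, and ∂_2 has invariant factor 2 > 1, so H_1 ≅ Z/2Z.
  H_2: rank ker ∂_2 − rank ∂_3 = (10 − 10) − 0 = 0, and there is no ∂_3, so H_2 ≅ 0.

H_0 = Z,  H_1 = Z/2Z,  H_2 = 0.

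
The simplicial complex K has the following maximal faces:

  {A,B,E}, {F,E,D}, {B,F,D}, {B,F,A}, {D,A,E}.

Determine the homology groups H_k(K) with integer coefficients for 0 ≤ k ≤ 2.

H_0 ≅ Z,  H_1 ≅ Z,  H_2 = 0.

We work with the vertex ordering A < B < D < E < F. The simplices of K, each written with vertices in increasing order, are:

  0-simplices (5): A, B, D, E, F
  1-simplices (10): AB, AD, AE, AF, BD, BE, BF, DE, DF, EF
  2-simplices (5): ABE, ABF, ADE, BDF, DEF

giving chain groups C_0 ≅ Z^5, C_1 ≅ Z^10, C_2 ≅ Z^5.

∂_1: C_1 → C_0 is given by ∂[p,q] = [q] − [p]. For instance
  ∂BF = F − B.
The resulting 5×10 matrix has rank 4, and its Smith normal form has invariant factors (1,1,1,1).

The boundary map ∂_2: C_2 → C_1 sends each 2-simplex [p,q,r] to [q,r] − [p,r] + [p,q]. For instance
  ∂DEF = EF − DF + DE,
  ∂ABE = BE − AE + AB.
This gives a 10×5 integer matrix of rank 5; reducing to Smith normal form yields diagonal entries (1,1,1,1,1).

Now H_k = ker ∂_k / im ∂_{k+1}, so:

  H_0: rank C_0 − rank ∂_1 = 5 − 4 = 1, and the invariant factors of ∂_1 are all 1, so H_0 ≅ Z.
  H_1: rank ker ∂_1 − rank ∂_2 = (10 − 4) − 5 = 1, and the invariant factors of ∂_2 are all 1, so H_1 ≅ Z.
  H_2: rank ker ∂_2 − rank ∂_3 = (5 − 5) − 0 = 0, and there is no ∂_3, so H_2 ≅ 0.

As a check, the Euler characteristic is 5 − 10 + 5 = 0, which agrees with 1 − 1 + 0 = 0.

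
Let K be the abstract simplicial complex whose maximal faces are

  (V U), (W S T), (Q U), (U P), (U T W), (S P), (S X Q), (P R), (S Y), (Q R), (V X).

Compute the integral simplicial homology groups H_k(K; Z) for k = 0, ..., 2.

K has 10 vertices, 16 edges, 3 triangles.
rank ∂_0 = 0, rank ∂_1 = 9 ⇒ b_0 = 10 − 0 − 9 = 1; all invariant factors of ∂_1 are 1 so no torsion. So H_0 = Z.
rank ∂_1 = 9, rank ∂_2 = 3 ⇒ b_1 = 16 − 9 − 3 = 4; all invariant factors of ∂_2 are 1 so no torsion. So H_1 = Z^4.
rank ∂_2 = 3, rank ∂_3 = 0 ⇒ b_2 = 3 − 3 − 0 = 0. So H_2 = 0.

H_0 = Z,  H_1 = Z^4,  H_2 = 0.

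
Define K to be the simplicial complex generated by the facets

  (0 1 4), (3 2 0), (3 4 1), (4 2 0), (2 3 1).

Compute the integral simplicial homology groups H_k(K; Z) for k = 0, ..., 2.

H_0 ≅ Z,  H_1 ≅ Z,  H_2 = 0.

K has 5 vertices, 10 edges, 5 triangles.
rank ∂_0 = 0, rank ∂_1 = 4 ⇒ b_0 = 5 − 0 − 4 = 1; all invariant factors of ∂_1 are 1 so no torsion. So H_0 = Z.
rank ∂_1 = 4, rank ∂_2 = 5 ⇒ b_1 = 10 − 4 − 5 = 1; all invariant factors of ∂_2 are 1 so no torsion. So H_1 = Z.
rank ∂_2 = 5, rank ∂_3 = 0 ⇒ b_2 = 5 − 5 − 0 = 0. So H_2 = 0.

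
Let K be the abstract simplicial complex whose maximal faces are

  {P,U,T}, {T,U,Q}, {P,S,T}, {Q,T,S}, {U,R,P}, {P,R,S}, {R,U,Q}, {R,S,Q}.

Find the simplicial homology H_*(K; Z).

H_0 ≅ Z,  H_1 = 0,  H_2 ≅ Z.

Order the vertices as P < Q < R < S < T < U. Listing each simplex with vertices in this order, K has dimension 2 with simplices:

  0-simplices (6): P, Q, R, S, T, U
  1-simplices (12): PR, PS, PT, PU, QR, QS, QT, QU, RS, RU, ST, TU
  2-simplices (8): PRS, PRU, PST, PTU, QRS, QRU, QST, QTU

Hence C_0 ≅ Z^6, C_1 ≅ Z^12, C_2 ≅ Z^8.

Boundary ∂_1: C_1 → C_0 is given by ∂[p,q] = [q] − [p]. For instance
  ∂QS = S − Q.
As a 6×12 matrix over Z this has rank 5, with invariant factors (1,1,1,1,1).

Boundary ∂_2: C_2 → C_1 acts by ∂[p,q,r] = [q,r] − [p,r] + [p,q]. For instance
  ∂QRS = RS − QS + QR,
  ∂PST = ST − PT + PS.
This gives a 12×8 integer matrix of rank 7; reducing to Smith normal form yields diagonal entries (1,1,1,1,1,1,1).

From H_k ≅ ker(∂_k) / im(∂_{k+1}) we obtain:

  H_0: rank C_0 − rank ∂_1 = 6 − 5 = 1, and the invariant factors of ∂_1 are all 1, so H_0 = Z.
  H_1: rank ker ∂_1 − rank ∂_2 = (12 − 5) − 7 = 0, and the invariant factors of ∂_2 are all 1, so H_1 = 0.
  H_2: rank ker ∂_2 − rank ∂_3 = (8 − 7) − 0 = 1, and there is no ∂_3, so H_2 = Z.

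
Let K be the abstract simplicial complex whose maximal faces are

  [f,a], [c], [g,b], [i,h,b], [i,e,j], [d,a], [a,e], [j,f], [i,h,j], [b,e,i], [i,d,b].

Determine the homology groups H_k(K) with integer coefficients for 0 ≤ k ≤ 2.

We work with the vertex ordering a < b < c < d < e < f < g < h < i < j. The simplices of K, each written with vertices in increasing order, are:

  0-simplices (10): a, b, c, d, e, f, g, h, i, j
  1-simplices (15): ad, ae, af, bd, be, bg, bh, bi, di, ei, ej, fj, hi, hj, ij
  2-simplices (5): bdi, bei, bhi, eij, hij

giving chain groups C_0 ≅ Z^10, C_1 ≅ Z^15, C_2 ≅ Z^5.

The boundary map ∂_1: C_1 → C_0 sends each edge [p,q] (with p < q) to q − p. For instance
  ∂fj = j − f.
The resulting 10×15 matrix has rank 8, and its Smith normal form has invariant factors (1,1,1,1,1,1,1,1).

∂_2: C_2 → C_1 sends each 2-simplex [p,q,r] to [q,r] − [p,r] + [p,q]. For instance
  ∂bdi = di − bi + bd,
  ∂bei = ei − bi + be.
As a 15×5 matrix over Z this has rank 5, with invariant factors (1,1,1,1,1).

Now H_k = ker ∂_k / im ∂_{k+1}, so:

  H_0: rank C_0 − rank ∂_1 = 10 − 8 = 2, and the invariant factors of ∂_1 are all 1, so H_0 = Z^2.
  H_1: rank ker ∂_1 − rank ∂_2 = (15 − 8) − 5 = 2, and the invariant factors of ∂_2 are all 1, so H_1 = Z^2.
  H_2: rank ker ∂_2 − rank ∂_3 = (5 − 5) − 0 = 0, and there is no ∂_3, so H_2 = 0.

H_0 = Z^2,  H_1 = Z^2,  H_2 = 0.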